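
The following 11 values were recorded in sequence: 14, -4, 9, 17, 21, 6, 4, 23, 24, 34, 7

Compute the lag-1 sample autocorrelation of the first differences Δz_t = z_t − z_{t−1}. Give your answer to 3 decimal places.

-0.192

First differences Δz: -18, 13, 8, 4, -15, -2, 19, 1, 10, -27
Mean of differences = -0.7000
Numerator Σ(Δz_t−Δz̄)(Δz_{t+1}−Δz̄) = -380.8900
Denominator Σ(Δz_t−Δz̄)² = 1988.1000
r_1(Δz) = -380.8900 / 1988.1000 = -0.192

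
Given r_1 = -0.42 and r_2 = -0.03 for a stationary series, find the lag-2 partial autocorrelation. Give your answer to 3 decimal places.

φ_{22} = (r_2 − r_1²) / (1 − r_1²)
r_1² = (-0.42)² = 0.1764
Numerator = -0.03 − 0.1764 = -0.2064; denominator = 1 − 0.1764 = 0.8236
φ_{22} = -0.2064 / 0.8236 = -0.251

-0.251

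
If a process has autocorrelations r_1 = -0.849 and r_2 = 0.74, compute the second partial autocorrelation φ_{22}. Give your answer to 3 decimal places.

0.069

φ_{22} = (r_2 − r_1²) / (1 − r_1²)
r_1² = (-0.849)² = 0.720801
Numerator = 0.74 − 0.7208 = 0.0192; denominator = 1 − 0.7208 = 0.2792
φ_{22} = 0.0192 / 0.2792 = 0.069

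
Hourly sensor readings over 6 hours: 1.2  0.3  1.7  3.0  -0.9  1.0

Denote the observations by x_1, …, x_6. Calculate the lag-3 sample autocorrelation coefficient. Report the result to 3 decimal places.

0.200

Mean x̄ = (1.2 + 0.3 + 1.7 + 3.0 − 0.9 + 1.0)/6 = 1.0500
Deviations from mean: 0.1500, -0.7500, 0.6500, 1.9500, -1.9500, -0.0500
Σ(x_t−x̄)(x_{t+3}−x̄) = (0.2925) + (1.4625) + (-0.0325) = 1.7225
Denominator Σ(x_t−x̄)² = 8.6150
r_3 = 1.7225 / 8.6150 = 0.200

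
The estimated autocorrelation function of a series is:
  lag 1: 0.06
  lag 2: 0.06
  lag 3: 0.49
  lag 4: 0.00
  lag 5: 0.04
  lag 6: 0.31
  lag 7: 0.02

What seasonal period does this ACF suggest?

3

The largest autocorrelation is r_3 = 0.49, with a weaker echo at lag 6 (0.31); the remaining lags stay at or below 0.06.
The dominant spike at lag 3 indicates a seasonal period of 3.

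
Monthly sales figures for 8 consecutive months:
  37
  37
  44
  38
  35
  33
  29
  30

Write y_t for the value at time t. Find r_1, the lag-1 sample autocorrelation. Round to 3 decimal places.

0.547

Mean ȳ = (37 + 37 + 44 + 38 + 35 + 33 + 29 + 30)/8 = 35.3750
Deviations from mean: 1.6250, 1.6250, 8.6250, 2.6250, -0.3750, -2.3750, -6.3750, -5.3750
Σ(y_t−ȳ)(y_{t+1}−ȳ) = (2.6406) + (14.0156) + (22.6406) + (-0.9844) + (0.8906) + (15.1406) + (34.2656) = 88.6094
Denominator Σ(y_t−ȳ)² = 161.8750
r_1 = 88.6094 / 161.8750 = 0.547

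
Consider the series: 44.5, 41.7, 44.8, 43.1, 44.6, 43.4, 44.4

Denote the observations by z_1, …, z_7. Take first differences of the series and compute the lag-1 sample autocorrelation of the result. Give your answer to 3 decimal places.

-0.778

First differences Δz: -2.8, 3.1, -1.7, 1.5, -1.2, 1.0
Mean of differences = -0.0167
Numerator Σ(Δz_t−Δz̄)(Δz_{t+1}−Δz̄) = -19.4719
Denominator Σ(Δz_t−Δz̄)² = 25.0283
r_1(Δz) = -19.4719 / 25.0283 = -0.778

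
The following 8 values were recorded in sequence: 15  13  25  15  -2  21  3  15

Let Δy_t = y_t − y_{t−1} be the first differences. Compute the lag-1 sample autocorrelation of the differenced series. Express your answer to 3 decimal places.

First differences Δy: -2, 12, -10, -17, 23, -18, 12
Mean of differences = 0.0000
Numerator Σ(Δy_t−Δȳ)(Δy_{t+1}−Δȳ) = -995.0000
Denominator Σ(Δy_t−Δȳ)² = 1534.0000
r_1(Δy) = -995.0000 / 1534.0000 = -0.649

-0.649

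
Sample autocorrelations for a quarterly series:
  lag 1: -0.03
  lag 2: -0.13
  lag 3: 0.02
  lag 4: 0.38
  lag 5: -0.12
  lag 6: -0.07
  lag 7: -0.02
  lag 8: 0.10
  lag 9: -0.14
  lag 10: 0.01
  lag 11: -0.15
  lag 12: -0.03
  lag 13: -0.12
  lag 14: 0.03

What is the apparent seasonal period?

4

The largest autocorrelation is r_4 = 0.38; the remaining lags stay at or below 0.10.
The dominant spike at lag 4 indicates a seasonal period of 4.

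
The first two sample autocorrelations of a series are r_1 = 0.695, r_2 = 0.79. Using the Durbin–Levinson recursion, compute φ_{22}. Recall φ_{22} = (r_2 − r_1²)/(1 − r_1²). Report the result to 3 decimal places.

φ_{22} = (r_2 − r_1²) / (1 − r_1²)
r_1² = (0.695)² = 0.483025
Numerator = 0.79 − 0.4830 = 0.3070; denominator = 1 − 0.4830 = 0.5170
φ_{22} = 0.3070 / 0.5170 = 0.594

0.594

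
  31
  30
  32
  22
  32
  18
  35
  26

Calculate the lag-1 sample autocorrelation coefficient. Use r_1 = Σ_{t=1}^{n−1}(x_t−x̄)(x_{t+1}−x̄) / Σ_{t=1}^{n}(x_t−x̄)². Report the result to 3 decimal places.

-0.678

Mean x̄ = (31 + 30 + 32 + 22 + 32 + 18 + 35 + 26)/8 = 28.2500
Deviations from mean: 2.7500, 1.7500, 3.7500, -6.2500, 3.7500, -10.2500, 6.7500, -2.2500
Σ(x_t−x̄)(x_{t+1}−x̄) = (4.8125) + (6.5625) + (-23.4375) + (-23.4375) + (-38.4375) + (-69.1875) + (-15.1875) = -158.3125
Denominator Σ(x_t−x̄)² = 233.5000
r_1 = -158.3125 / 233.5000 = -0.678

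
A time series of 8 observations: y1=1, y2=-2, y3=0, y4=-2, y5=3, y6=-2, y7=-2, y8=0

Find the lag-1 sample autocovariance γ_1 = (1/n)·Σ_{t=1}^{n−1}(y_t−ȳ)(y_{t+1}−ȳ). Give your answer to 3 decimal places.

-1.594

Mean ȳ = (1 − 2 + 0 − 2 + 3 − 2 − 2 + 0)/8 = -0.5000
Σ_{t=1}^{7}(y_t−ȳ)(y_{t+1}−ȳ) = -12.7500
γ_1 = -12.7500 / 8 = -1.594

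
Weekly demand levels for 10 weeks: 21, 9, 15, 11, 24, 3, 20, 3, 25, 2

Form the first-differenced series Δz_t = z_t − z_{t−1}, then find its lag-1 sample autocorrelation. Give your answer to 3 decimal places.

-0.814

First differences Δz: -12, 6, -4, 13, -21, 17, -17, 22, -23
Mean of differences = -2.1111
Numerator Σ(Δz_t−Δz̄)(Δz_{t+1}−Δz̄) = -1917.6790
Denominator Σ(Δz_t−Δz̄)² = 2356.8889
r_1(Δz) = -1917.6790 / 2356.8889 = -0.814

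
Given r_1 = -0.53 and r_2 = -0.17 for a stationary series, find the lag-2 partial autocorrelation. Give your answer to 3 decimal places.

-0.627

φ_{22} = (r_2 − r_1²) / (1 − r_1²)
r_1² = (-0.53)² = 0.2809
Numerator = -0.17 − 0.2809 = -0.4509; denominator = 1 − 0.2809 = 0.7191
φ_{22} = -0.4509 / 0.7191 = -0.627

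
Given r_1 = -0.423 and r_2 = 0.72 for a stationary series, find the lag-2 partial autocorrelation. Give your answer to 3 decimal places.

0.659

φ_{22} = (r_2 − r_1²) / (1 − r_1²)
r_1² = (-0.423)² = 0.178929
Numerator = 0.72 − 0.1789 = 0.5411; denominator = 1 − 0.1789 = 0.8211
φ_{22} = 0.5411 / 0.8211 = 0.659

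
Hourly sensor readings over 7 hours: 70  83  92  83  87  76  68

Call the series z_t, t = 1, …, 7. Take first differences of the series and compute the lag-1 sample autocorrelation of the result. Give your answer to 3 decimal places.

0.078

First differences Δz: 13, 9, -9, 4, -11, -8
Mean of differences = -0.3333
Numerator Σ(Δz_t−Δz̄)(Δz_{t+1}−Δz̄) = 41.5556
Denominator Σ(Δz_t−Δz̄)² = 531.3333
r_1(Δz) = 41.5556 / 531.3333 = 0.078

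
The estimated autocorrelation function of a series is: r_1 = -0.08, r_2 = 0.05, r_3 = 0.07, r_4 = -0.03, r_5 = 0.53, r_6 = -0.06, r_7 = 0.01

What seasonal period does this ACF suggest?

The largest autocorrelation is r_5 = 0.53; the remaining lags stay at or below 0.07.
The dominant spike at lag 5 indicates a seasonal period of 5.

5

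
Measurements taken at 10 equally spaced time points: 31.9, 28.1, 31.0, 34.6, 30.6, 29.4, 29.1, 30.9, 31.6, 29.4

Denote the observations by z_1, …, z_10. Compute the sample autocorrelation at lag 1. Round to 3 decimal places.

-0.074

Mean z̄ = (31.9 + 28.1 + 31.0 + 34.6 + 30.6 + 29.4 + 29.1 + 30.9 + 31.6 + 29.4)/10 = 30.6600
Numerator Σ_{t=1}^{9}(z_t−z̄)(z_{t+1}−z̄) = -2.2336
Denominator Σ(z_t−z̄)² = 30.2840
r_1 = -2.2336 / 30.2840 = -0.074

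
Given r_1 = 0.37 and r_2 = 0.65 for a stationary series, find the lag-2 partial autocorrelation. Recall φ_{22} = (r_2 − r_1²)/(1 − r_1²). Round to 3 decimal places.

φ_{22} = (r_2 − r_1²) / (1 − r_1²)
r_1² = (0.37)² = 0.1369
Numerator = 0.65 − 0.1369 = 0.5131; denominator = 1 − 0.1369 = 0.8631
φ_{22} = 0.5131 / 0.8631 = 0.594

0.594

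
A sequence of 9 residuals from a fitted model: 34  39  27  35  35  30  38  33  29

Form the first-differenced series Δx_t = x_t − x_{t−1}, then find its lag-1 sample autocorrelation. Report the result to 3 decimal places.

-0.612

First differences Δx: 5, -12, 8, 0, -5, 8, -5, -4
Mean of differences = -0.6250
Numerator Σ(Δx_t−Δx̄)(Δx_{t+1}−Δx̄) = -220.1406
Denominator Σ(Δx_t−Δx̄)² = 359.8750
r_1(Δx) = -220.1406 / 359.8750 = -0.612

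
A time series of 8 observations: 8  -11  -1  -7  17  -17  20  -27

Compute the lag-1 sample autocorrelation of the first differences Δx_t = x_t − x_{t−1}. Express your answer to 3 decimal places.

First differences Δx: -19, 10, -6, 24, -34, 37, -47
Mean of differences = -5.0000
Numerator Σ(Δx_t−Δx̄)(Δx_{t+1}−Δx̄) = -4077.0000
Denominator Σ(Δx_t−Δx̄)² = 5632.0000
r_1(Δx) = -4077.0000 / 5632.0000 = -0.724

-0.724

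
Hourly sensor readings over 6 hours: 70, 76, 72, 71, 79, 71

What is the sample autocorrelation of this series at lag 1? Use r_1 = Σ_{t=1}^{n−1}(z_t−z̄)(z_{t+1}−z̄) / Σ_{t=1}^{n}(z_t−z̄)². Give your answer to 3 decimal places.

Mean z̄ = (70 + 76 + 72 + 71 + 79 + 71)/6 = 73.1667
Deviations from mean: -3.1667, 2.8333, -1.1667, -2.1667, 5.8333, -2.1667
Σ(z_t−z̄)(z_{t+1}−z̄) = (-8.9722) + (-3.3056) + (2.5278) + (-12.6389) + (-12.6389) = -35.0278
Denominator Σ(z_t−z̄)² = 62.8333
r_1 = -35.0278 / 62.8333 = -0.557

-0.557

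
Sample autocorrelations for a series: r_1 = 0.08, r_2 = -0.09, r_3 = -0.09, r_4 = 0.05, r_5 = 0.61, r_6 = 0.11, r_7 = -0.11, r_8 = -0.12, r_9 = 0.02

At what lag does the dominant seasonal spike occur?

5

The largest autocorrelation is r_5 = 0.61; the remaining lags stay at or below 0.11.
The dominant spike at lag 5 indicates a seasonal period of 5.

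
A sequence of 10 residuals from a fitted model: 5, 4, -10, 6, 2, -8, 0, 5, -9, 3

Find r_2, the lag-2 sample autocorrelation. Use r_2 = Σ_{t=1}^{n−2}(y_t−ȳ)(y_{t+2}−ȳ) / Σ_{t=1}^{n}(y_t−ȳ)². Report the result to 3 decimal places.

Mean ȳ = (5 + 4 − 10 + 6 + 2 − 8 + 0 + 5 − 9 + 3)/10 = -0.2000
Numerator Σ_{t=1}^{8}(y_t−ȳ)(y_{t+2}−ȳ) = -120.0800
Denominator Σ(y_t−ȳ)² = 359.6000
r_2 = -120.0800 / 359.6000 = -0.334

-0.334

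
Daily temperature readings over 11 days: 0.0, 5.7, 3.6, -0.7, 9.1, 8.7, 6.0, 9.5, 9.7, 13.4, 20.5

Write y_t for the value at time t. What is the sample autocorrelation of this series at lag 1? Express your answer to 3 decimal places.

0.364

Mean ȳ = (0.0 + 5.7 + 3.6 − 0.7 + 9.1 + 8.7 + 6.0 + 9.5 + 9.7 + 13.4 + 20.5)/11 = 7.7727
Numerator Σ_{t=1}^{10}(y_t−ȳ)(y_{t+1}−ȳ) = 131.1874
Denominator Σ(y_t−ȳ)² = 360.0218
r_1 = 131.1874 / 360.0218 = 0.364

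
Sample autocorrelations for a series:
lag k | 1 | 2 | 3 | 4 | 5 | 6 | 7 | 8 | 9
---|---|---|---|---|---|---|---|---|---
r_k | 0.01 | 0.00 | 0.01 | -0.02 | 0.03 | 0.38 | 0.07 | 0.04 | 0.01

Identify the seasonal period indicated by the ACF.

6

The largest autocorrelation is r_6 = 0.38; the remaining lags stay at or below 0.07.
The dominant spike at lag 6 indicates a seasonal period of 6.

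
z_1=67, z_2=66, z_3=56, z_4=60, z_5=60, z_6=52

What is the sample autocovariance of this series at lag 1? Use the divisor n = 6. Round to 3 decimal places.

Mean z̄ = (67 + 66 + 56 + 60 + 60 + 52)/6 = 60.1667
Σ_{t=1}^{5}(z_t−z̄)(z_{t+1}−z̄) = 17.6389
γ_1 = 17.6389 / 6 = 2.940

2.940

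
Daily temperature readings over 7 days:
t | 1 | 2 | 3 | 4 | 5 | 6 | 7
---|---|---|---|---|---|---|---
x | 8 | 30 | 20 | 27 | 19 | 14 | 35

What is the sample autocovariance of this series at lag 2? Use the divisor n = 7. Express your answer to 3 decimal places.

Mean x̄ = (8 + 30 + 20 + 27 + 19 + 14 + 35)/7 = 21.8571
Deviations: -13.8571, 8.1429, -1.8571, 5.1429, -2.8571, -7.8571, 13.1429
Σ_{t=1}^{5}(x_t−x̄)(x_{t+2}−x̄) = -5.0408
γ_2 = -5.0408 / 7 = -0.720

-0.720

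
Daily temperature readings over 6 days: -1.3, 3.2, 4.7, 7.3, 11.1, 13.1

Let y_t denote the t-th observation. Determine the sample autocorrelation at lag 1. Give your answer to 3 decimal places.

0.459

Mean ȳ = (-1.3 + 3.2 + 4.7 + 7.3 + 11.1 + 13.1)/6 = 6.3500
Σ(y_t−ȳ)(y_{t+1}−ȳ) = (24.0975) + (5.1975) + (-1.5675) + (4.5125) + (32.0625) = 64.3025
Denominator Σ(y_t−ȳ)² = 140.1950
r_1 = 64.3025 / 140.1950 = 0.459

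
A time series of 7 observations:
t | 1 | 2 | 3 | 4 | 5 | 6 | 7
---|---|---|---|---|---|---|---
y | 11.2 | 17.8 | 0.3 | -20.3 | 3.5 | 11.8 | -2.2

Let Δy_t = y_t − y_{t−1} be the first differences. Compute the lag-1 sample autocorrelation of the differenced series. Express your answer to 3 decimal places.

-0.116

First differences Δy: 6.6, -17.5, -20.6, 23.8, 8.3, -14.0
Mean of differences = -2.2333
Numerator Σ(Δy_t−Δȳ)(Δy_{t+1}−Δȳ) = -182.3278
Denominator Σ(Δy_t−Δȳ)² = 1575.5733
r_1(Δy) = -182.3278 / 1575.5733 = -0.116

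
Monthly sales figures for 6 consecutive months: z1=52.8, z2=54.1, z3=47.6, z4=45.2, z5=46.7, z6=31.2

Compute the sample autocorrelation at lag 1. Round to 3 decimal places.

Mean z̄ = (52.8 + 54.1 + 47.6 + 45.2 + 46.7 + 31.2)/6 = 46.2667
Σ(z_t−z̄)(z_{t+1}−z̄) = (51.1778) + (10.4444) + (-1.4222) + (-0.4622) + (-6.5289) = 53.2089
Denominator Σ(z_t−z̄)² = 334.1533
r_1 = 53.2089 / 334.1533 = 0.159

0.159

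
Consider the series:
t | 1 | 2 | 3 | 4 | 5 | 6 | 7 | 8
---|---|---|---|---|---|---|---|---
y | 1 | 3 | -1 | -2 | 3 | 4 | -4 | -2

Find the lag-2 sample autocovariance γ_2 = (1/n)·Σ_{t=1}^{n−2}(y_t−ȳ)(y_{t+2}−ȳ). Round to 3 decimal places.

-4.891

Mean ȳ = (1 + 3 − 1 − 2 + 3 + 4 − 4 − 2)/8 = 0.2500
Deviations: 0.7500, 2.7500, -1.2500, -2.2500, 2.7500, 3.7500, -4.2500, -2.2500
Σ_{t=1}^{6}(y_t−ȳ)(y_{t+2}−ȳ) = -39.1250
γ_2 = -39.1250 / 8 = -4.891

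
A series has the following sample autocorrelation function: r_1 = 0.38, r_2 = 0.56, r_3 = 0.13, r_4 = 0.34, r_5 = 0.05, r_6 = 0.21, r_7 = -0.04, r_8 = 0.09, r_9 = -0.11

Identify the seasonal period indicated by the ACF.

2

The largest autocorrelation is r_2 = 0.56; the remaining lags stay at or below 0.38.
The dominant spike at lag 2 indicates a seasonal period of 2.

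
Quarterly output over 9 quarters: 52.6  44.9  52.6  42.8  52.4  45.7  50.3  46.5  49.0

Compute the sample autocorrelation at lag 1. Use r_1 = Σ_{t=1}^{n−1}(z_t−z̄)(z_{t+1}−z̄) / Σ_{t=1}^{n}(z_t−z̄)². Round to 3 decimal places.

-0.872

Mean z̄ = (52.6 + 44.9 + 52.6 + 42.8 + 52.4 + 45.7 + 50.3 + 46.5 + 49.0)/9 = 48.5333
Numerator Σ_{t=1}^{8}(z_t−z̄)(z_{t+1}−z̄) = -95.5378
Denominator Σ(z_t−z̄)² = 109.6000
r_1 = -95.5378 / 109.6000 = -0.872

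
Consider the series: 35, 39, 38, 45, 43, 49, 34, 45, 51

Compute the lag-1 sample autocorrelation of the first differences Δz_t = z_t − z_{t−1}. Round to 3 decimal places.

First differences Δz: 4, -1, 7, -2, 6, -15, 11, 6
Mean of differences = 2.0000
Numerator Σ(Δz_t−Δz̄)(Δz_{t+1}−Δz̄) = -242.0000
Denominator Σ(Δz_t−Δz̄)² = 456.0000
r_1(Δz) = -242.0000 / 456.0000 = -0.531

-0.531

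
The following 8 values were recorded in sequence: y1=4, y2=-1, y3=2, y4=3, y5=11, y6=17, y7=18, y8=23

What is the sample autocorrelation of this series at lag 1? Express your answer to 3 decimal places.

0.663

Mean ȳ = (4 − 1 + 2 + 3 + 11 + 17 + 18 + 23)/8 = 9.6250
Deviations from mean: -5.6250, -10.6250, -7.6250, -6.6250, 1.3750, 7.3750, 8.3750, 13.3750
Σ(y_t−ȳ)(y_{t+1}−ȳ) = (59.7656) + (81.0156) + (50.5156) + (-9.1094) + (10.1406) + (61.7656) + (112.0156) = 366.1094
Denominator Σ(y_t−ȳ)² = 551.8750
r_1 = 366.1094 / 551.8750 = 0.663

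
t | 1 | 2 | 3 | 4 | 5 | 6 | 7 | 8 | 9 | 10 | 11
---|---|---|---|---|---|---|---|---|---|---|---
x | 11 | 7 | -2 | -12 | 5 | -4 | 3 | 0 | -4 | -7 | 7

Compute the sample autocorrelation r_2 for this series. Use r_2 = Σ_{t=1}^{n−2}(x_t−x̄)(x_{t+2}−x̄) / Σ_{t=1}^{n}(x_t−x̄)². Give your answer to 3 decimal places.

-0.183

Mean x̄ = (11 + 7 − 2 − 12 + 5 − 4 + 3 + 0 − 4 − 7 + 7)/11 = 0.3636
Numerator Σ_{t=1}^{9}(x_t−x̄)(x_{t+2}−x̄) = -88.1736
Denominator Σ(x_t−x̄)² = 480.5455
r_2 = -88.1736 / 480.5455 = -0.183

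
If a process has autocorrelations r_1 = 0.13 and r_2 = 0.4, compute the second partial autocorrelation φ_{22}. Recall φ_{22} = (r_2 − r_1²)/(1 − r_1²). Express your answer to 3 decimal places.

0.390

φ_{22} = (r_2 − r_1²) / (1 − r_1²)
r_1² = (0.13)² = 0.0169
Numerator = 0.4 − 0.0169 = 0.3831; denominator = 1 − 0.0169 = 0.9831
φ_{22} = 0.3831 / 0.9831 = 0.390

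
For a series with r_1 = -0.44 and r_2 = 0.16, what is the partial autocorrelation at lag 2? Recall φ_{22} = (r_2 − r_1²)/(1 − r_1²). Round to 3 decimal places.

φ_{22} = (r_2 − r_1²) / (1 − r_1²)
r_1² = (-0.44)² = 0.1936
Numerator = 0.16 − 0.1936 = -0.0336; denominator = 1 − 0.1936 = 0.8064
φ_{22} = -0.0336 / 0.8064 = -0.042

-0.042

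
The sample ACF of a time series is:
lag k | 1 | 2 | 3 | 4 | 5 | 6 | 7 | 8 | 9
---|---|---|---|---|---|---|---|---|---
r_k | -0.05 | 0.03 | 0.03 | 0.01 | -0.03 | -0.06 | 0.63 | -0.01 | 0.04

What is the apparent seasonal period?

7

The largest autocorrelation is r_7 = 0.63; the remaining lags stay at or below 0.04.
The dominant spike at lag 7 indicates a seasonal period of 7.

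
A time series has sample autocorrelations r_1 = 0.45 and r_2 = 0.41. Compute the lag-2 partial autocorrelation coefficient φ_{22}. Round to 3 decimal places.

φ_{22} = (r_2 − r_1²) / (1 − r_1²)
r_1² = (0.45)² = 0.2025
Numerator = 0.41 − 0.2025 = 0.2075; denominator = 1 − 0.2025 = 0.7975
φ_{22} = 0.2075 / 0.7975 = 0.260

0.260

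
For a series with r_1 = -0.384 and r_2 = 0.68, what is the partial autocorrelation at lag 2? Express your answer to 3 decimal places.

φ_{22} = (r_2 − r_1²) / (1 − r_1²)
r_1² = (-0.384)² = 0.147456
Numerator = 0.68 − 0.1475 = 0.5325; denominator = 1 − 0.1475 = 0.8525
φ_{22} = 0.5325 / 0.8525 = 0.625

0.625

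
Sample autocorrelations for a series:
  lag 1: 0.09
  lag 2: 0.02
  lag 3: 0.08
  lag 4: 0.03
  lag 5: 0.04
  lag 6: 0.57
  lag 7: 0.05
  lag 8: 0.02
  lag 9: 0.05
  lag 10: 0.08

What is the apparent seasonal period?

The largest autocorrelation is r_6 = 0.57; the remaining lags stay at or below 0.09.
The dominant spike at lag 6 indicates a seasonal period of 6.

6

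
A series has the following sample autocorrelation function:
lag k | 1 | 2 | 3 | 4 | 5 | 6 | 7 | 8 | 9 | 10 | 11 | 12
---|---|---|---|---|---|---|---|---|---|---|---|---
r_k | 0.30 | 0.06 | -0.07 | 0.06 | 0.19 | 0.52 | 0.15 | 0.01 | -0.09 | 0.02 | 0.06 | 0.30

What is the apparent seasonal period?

6

The largest autocorrelation is r_6 = 0.52; the remaining lags stay at or below 0.30. The elevated value at lag 1 (0.30), dropping to 0.06 at lag 2, reflects decaying short-term dependence rather than seasonality.
The dominant spike at lag 6 indicates a seasonal period of 6.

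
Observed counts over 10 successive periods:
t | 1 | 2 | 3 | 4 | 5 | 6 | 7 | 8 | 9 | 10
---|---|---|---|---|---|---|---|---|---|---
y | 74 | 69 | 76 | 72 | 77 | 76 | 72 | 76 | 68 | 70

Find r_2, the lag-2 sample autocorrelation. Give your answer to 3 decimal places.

0.177

Mean ȳ = (74 + 69 + 76 + 72 + 77 + 76 + 72 + 76 + 68 + 70)/10 = 73.0000
Numerator Σ_{t=1}^{8}(y_t−ȳ)(y_{t+2}−ȳ) = 17.0000
Denominator Σ(y_t−ȳ)² = 96.0000
r_2 = 17.0000 / 96.0000 = 0.177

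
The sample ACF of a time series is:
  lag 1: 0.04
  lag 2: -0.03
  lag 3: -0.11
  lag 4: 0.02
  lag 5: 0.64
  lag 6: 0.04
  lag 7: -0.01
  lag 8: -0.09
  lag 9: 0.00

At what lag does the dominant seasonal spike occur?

The largest autocorrelation is r_5 = 0.64; the remaining lags stay at or below 0.04.
The dominant spike at lag 5 indicates a seasonal period of 5.

5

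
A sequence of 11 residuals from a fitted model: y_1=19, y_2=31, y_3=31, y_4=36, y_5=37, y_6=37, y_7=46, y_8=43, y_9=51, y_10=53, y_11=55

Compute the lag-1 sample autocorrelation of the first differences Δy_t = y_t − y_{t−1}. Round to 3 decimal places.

First differences Δy: 12, 0, 5, 1, 0, 9, -3, 8, 2, 2
Mean of differences = 3.6000
Numerator Σ(Δy_t−Δȳ)(Δy_{t+1}−Δȳ) = -118.1600
Denominator Σ(Δy_t−Δȳ)² = 202.4000
r_1(Δy) = -118.1600 / 202.4000 = -0.584

-0.584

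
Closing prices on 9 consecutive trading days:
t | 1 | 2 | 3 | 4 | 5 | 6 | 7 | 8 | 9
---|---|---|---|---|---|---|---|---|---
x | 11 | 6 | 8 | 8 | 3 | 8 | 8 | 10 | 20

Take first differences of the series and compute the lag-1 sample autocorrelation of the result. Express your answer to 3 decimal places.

-0.120

First differences Δx: -5, 2, 0, -5, 5, 0, 2, 10
Mean of differences = 1.1250
Numerator Σ(Δx_t−Δx̄)(Δx_{t+1}−Δx̄) = -20.7656
Denominator Σ(Δx_t−Δx̄)² = 172.8750
r_1(Δx) = -20.7656 / 172.8750 = -0.120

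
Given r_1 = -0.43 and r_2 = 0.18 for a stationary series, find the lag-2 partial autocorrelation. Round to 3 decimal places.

-0.006

φ_{22} = (r_2 − r_1²) / (1 − r_1²)
r_1² = (-0.43)² = 0.1849
Numerator = 0.18 − 0.1849 = -0.0049; denominator = 1 − 0.1849 = 0.8151
φ_{22} = -0.0049 / 0.8151 = -0.006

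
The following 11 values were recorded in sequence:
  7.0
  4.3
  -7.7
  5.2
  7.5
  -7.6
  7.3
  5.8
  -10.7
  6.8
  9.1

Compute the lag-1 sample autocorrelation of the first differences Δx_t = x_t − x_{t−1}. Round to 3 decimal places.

First differences Δx: -2.7, -12.0, 12.9, 2.3, -15.1, 14.9, -1.5, -16.5, 17.5, 2.3
Mean of differences = 0.2100
Numerator Σ(Δx_t−Δx̄)(Δx_{t+1}−Δx̄) = -599.1191
Denominator Σ(Δx_t−Δx̄)² = 1358.6090
r_1(Δx) = -599.1191 / 1358.6090 = -0.441

-0.441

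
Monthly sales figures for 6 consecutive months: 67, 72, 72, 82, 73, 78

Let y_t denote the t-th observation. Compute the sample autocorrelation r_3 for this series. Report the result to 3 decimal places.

-0.449

Mean ȳ = (67 + 72 + 72 + 82 + 73 + 78)/6 = 74.0000
Deviations from mean: -7.0000, -2.0000, -2.0000, 8.0000, -1.0000, 4.0000
Σ(y_t−ȳ)(y_{t+3}−ȳ) = (-56.0000) + (2.0000) + (-8.0000) = -62.0000
Denominator Σ(y_t−ȳ)² = 138.0000
r_3 = -62.0000 / 138.0000 = -0.449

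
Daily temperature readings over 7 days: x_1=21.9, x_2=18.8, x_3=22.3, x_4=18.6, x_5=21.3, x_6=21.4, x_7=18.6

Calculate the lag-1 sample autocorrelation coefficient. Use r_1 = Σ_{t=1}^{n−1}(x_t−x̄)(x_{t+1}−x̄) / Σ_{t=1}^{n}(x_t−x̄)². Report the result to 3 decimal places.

Mean x̄ = (21.9 + 18.8 + 22.3 + 18.6 + 21.3 + 21.4 + 18.6)/7 = 20.4143
Numerator Σ_{t=1}^{6}(x_t−x̄)(x_{t+1}−x̄) = -11.3859
Denominator Σ(x_t−x̄)² = 16.7086
r_1 = -11.3859 / 16.7086 = -0.681

-0.681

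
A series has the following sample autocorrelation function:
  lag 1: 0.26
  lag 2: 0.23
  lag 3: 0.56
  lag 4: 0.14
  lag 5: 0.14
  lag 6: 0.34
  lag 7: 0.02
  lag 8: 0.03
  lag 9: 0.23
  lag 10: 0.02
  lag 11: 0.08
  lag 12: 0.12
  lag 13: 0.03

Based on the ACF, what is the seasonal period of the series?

3

The largest autocorrelation is r_3 = 0.56, with a weaker echo at lag 6 (0.34); the remaining lags stay at or below 0.26. The elevated value at lag 1 (0.26), dropping to 0.23 at lag 2, reflects decaying short-term dependence rather than seasonality.
The dominant spike at lag 3 indicates a seasonal period of 3.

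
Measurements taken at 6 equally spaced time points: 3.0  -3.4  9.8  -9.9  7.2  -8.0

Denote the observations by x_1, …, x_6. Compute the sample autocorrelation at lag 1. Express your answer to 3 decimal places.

Mean x̄ = (3.0 − 3.4 + 9.8 − 9.9 + 7.2 − 8.0)/6 = -0.2167
Deviations from mean: 3.2167, -3.1833, 10.0167, -9.6833, 7.4167, -7.7833
Σ(x_t−x̄)(x_{t+1}−x̄) = (-10.2397) + (-31.8864) + (-96.9947) + (-71.8181) + (-57.7264) = -268.6653
Denominator Σ(x_t−x̄)² = 330.1683
r_1 = -268.6653 / 330.1683 = -0.814

-0.814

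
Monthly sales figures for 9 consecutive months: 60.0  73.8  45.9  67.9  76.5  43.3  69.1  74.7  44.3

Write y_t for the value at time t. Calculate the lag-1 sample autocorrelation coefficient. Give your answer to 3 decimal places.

-0.497

Mean ȳ = (60.0 + 73.8 + 45.9 + 67.9 + 76.5 + 43.3 + 69.1 + 74.7 + 44.3)/9 = 61.7222
Numerator Σ_{t=1}^{8}(y_t−ȳ)(y_{t+1}−ȳ) = -756.8594
Denominator Σ(y_t−ȳ)² = 1521.4956
r_1 = -756.8594 / 1521.4956 = -0.497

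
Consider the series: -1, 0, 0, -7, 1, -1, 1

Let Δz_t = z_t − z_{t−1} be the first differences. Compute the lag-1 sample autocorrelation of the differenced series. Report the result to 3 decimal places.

-0.625

First differences Δz: 1, 0, -7, 8, -2, 2
Mean of differences = 0.3333
Numerator Σ(Δz_t−Δz̄)(Δz_{t+1}−Δz̄) = -75.7778
Denominator Σ(Δz_t−Δz̄)² = 121.3333
r_1(Δz) = -75.7778 / 121.3333 = -0.625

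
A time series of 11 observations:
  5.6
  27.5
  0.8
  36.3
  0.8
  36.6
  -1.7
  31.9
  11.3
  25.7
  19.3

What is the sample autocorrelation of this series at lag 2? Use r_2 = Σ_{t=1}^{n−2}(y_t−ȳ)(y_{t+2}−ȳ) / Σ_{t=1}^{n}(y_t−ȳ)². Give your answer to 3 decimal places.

0.839

Mean ȳ = (5.6 + 27.5 + 0.8 + 36.3 + 0.8 + 36.6 − 1.7 + 31.9 + 11.3 + 25.7 + 19.3)/11 = 17.6455
Numerator Σ_{t=1}^{9}(y_t−ȳ)(y_{t+2}−ȳ) = 1847.2431
Denominator Σ(y_t−ȳ)² = 2202.3273
r_2 = 1847.2431 / 2202.3273 = 0.839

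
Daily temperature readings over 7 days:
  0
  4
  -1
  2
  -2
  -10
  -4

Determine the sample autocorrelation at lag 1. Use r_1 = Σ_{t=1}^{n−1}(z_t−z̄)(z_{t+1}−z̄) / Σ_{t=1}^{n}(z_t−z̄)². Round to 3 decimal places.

0.295

Mean z̄ = (0 + 4 − 1 + 2 − 2 − 10 − 4)/7 = -1.5714
Deviations from mean: 1.5714, 5.5714, 0.5714, 3.5714, -0.4286, -8.4286, -2.4286
Numerator Σ_{t=1}^{6}(z_t−z̄)(z_{t+1}−z̄) = 36.5306
Denominator Σ(z_t−z̄)² = 123.7143
r_1 = 36.5306 / 123.7143 = 0.295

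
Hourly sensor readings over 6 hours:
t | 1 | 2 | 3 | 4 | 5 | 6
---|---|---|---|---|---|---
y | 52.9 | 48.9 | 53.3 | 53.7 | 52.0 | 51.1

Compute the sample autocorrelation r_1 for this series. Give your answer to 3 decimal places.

-0.292

Mean ȳ = (52.9 + 48.9 + 53.3 + 53.7 + 52.0 + 51.1)/6 = 51.9833
Σ(y_t−ȳ)(y_{t+1}−ȳ) = (-2.8264) + (-4.0597) + (2.2603) + (0.0286) + (-0.0147) = -4.6119
Denominator Σ(y_t−ȳ)² = 15.8083
r_1 = -4.6119 / 15.8083 = -0.292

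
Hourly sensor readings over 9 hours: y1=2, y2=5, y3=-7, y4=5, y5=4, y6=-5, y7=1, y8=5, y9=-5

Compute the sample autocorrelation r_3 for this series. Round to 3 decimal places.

0.582

Mean ȳ = (2 + 5 − 7 + 5 + 4 − 5 + 1 + 5 − 5)/9 = 0.5556
Σ(y_t−ȳ)(y_{t+3}−ȳ) = (6.4198) + (15.3086) + (41.9753) + (1.9753) + (15.3086) + (30.8642) = 111.8519
Denominator Σ(y_t−ȳ)² = 192.2222
r_3 = 111.8519 / 192.2222 = 0.582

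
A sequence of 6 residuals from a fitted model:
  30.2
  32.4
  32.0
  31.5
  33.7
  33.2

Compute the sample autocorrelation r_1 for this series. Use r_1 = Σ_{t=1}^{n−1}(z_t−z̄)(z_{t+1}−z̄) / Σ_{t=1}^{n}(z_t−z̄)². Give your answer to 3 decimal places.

0.022

Mean z̄ = (30.2 + 32.4 + 32.0 + 31.5 + 33.7 + 33.2)/6 = 32.1667
Deviations from mean: -1.9667, 0.2333, -0.1667, -0.6667, 1.5333, 1.0333
Numerator Σ_{t=1}^{5}(z_t−z̄)(z_{t+1}−z̄) = 0.1756
Denominator Σ(z_t−z̄)² = 7.8133
r_1 = 0.1756 / 7.8133 = 0.022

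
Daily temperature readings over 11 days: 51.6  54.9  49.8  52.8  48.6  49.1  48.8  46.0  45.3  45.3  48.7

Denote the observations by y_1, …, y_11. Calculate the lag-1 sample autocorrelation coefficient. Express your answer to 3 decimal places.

Mean ȳ = (51.6 + 54.9 + 49.8 + 52.8 + 48.6 + 49.1 + 48.8 + 46.0 + 45.3 + 45.3 + 48.7)/11 = 49.1727
Numerator Σ_{t=1}^{10}(y_t−ȳ)(y_{t+1}−ȳ) = 48.0593
Denominator Σ(y_t−ȳ)² = 93.0018
r_1 = 48.0593 / 93.0018 = 0.517

0.517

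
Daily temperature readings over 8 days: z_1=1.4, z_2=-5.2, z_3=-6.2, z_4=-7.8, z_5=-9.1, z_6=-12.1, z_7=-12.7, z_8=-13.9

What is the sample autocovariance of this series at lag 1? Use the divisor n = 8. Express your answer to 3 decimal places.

Mean z̄ = (1.4 − 5.2 − 6.2 − 7.8 − 9.1 − 12.1 − 12.7 − 13.9)/8 = -8.2000
Deviations: 9.6000, 3.0000, 2.0000, 0.4000, -0.9000, -3.9000, -4.5000, -5.7000
Σ_{t=1}^{7}(z_t−z̄)(z_{t+1}−z̄) = 81.9500
γ_1 = 81.9500 / 8 = 10.244

10.244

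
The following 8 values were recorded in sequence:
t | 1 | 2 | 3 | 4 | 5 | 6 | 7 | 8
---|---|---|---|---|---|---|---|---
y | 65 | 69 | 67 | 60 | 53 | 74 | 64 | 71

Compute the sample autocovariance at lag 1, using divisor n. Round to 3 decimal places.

Mean ȳ = (65 + 69 + 67 + 60 + 53 + 74 + 64 + 71)/8 = 65.3750
Σ_{t=1}^{7}(y_t−ȳ)(y_{t+1}−ȳ) = -64.0156
γ_1 = -64.0156 / 8 = -8.002

-8.002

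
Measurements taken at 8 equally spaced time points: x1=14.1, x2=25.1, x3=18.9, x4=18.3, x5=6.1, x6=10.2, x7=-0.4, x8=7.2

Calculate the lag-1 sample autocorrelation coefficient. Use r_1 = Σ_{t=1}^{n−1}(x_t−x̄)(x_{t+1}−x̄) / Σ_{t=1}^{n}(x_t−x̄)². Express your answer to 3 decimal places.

0.448

Mean x̄ = (14.1 + 25.1 + 18.9 + 18.3 + 6.1 + 10.2 − 0.4 + 7.2)/8 = 12.4375
Deviations from mean: 1.6625, 12.6625, 6.4625, 5.8625, -6.3375, -2.2375, -12.8375, -5.2375
Σ(x_t−x̄)(x_{t+1}−x̄) = (21.0514) + (81.8314) + (37.8864) + (-37.1536) + (14.1802) + (28.7239) + (67.2364) = 213.7561
Denominator Σ(x_t−x̄)² = 476.6388
r_1 = 213.7561 / 476.6388 = 0.448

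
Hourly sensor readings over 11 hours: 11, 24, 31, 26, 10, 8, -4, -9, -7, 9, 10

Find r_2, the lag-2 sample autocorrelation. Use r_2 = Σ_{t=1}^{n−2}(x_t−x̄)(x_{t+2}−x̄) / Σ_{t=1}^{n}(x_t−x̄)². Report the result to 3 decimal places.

Mean x̄ = (11 + 24 + 31 + 26 + 10 + 8 − 4 − 9 − 7 + 9 + 10)/11 = 9.9091
Numerator Σ_{t=1}^{9}(x_t−x̄)(x_{t+2}−x̄) = 506.6198
Denominator Σ(x_t−x̄)² = 1744.9091
r_2 = 506.6198 / 1744.9091 = 0.290

0.290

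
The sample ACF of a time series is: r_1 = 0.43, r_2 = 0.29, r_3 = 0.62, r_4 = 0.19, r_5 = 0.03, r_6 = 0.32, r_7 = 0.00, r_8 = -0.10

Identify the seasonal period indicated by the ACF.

3

The largest autocorrelation is r_3 = 0.62; the remaining lags stay at or below 0.43. The elevated value at lag 1 (0.43), dropping to 0.29 at lag 2, reflects decaying short-term dependence rather than seasonality.
The dominant spike at lag 3 indicates a seasonal period of 3.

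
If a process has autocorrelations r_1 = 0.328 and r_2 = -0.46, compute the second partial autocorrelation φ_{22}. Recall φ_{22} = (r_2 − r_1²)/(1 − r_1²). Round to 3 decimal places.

-0.636

φ_{22} = (r_2 − r_1²) / (1 − r_1²)
r_1² = (0.328)² = 0.107584
Numerator = -0.46 − 0.1076 = -0.5676; denominator = 1 − 0.1076 = 0.8924
φ_{22} = -0.5676 / 0.8924 = -0.636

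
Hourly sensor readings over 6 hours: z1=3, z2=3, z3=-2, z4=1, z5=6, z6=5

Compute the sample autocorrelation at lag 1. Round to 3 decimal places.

Mean z̄ = (3 + 3 − 2 + 1 + 6 + 5)/6 = 2.6667
Numerator Σ_{t=1}^{5}(z_t−z̄)(z_{t+1}−z̄) = 8.5556
Denominator Σ(z_t−z̄)² = 41.3333
r_1 = 8.5556 / 41.3333 = 0.207

0.207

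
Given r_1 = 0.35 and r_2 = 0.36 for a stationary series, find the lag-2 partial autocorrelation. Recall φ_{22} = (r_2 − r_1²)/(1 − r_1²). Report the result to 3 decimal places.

φ_{22} = (r_2 − r_1²) / (1 − r_1²)
r_1² = (0.35)² = 0.1225
Numerator = 0.36 − 0.1225 = 0.2375; denominator = 1 − 0.1225 = 0.8775
φ_{22} = 0.2375 / 0.8775 = 0.271

0.271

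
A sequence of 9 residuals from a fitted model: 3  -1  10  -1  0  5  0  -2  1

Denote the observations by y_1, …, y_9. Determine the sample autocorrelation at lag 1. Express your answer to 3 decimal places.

Mean ȳ = (3 − 1 + 10 − 1 + 0 + 5 + 0 − 2 + 1)/9 = 1.6667
Numerator Σ_{t=1}^{8}(y_t−ȳ)(y_{t+1}−ȳ) = -46.1111
Denominator Σ(y_t−ȳ)² = 116.0000
r_1 = -46.1111 / 116.0000 = -0.398

-0.398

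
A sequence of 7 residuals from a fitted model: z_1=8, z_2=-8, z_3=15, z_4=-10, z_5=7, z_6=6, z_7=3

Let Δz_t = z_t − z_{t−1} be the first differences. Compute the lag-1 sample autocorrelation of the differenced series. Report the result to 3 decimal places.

-0.804

First differences Δz: -16, 23, -25, 17, -1, -3
Mean of differences = -0.8333
Numerator Σ(Δz_t−Δz̄)(Δz_{t+1}−Δz̄) = -1371.0278
Denominator Σ(Δz_t−Δz̄)² = 1704.8333
r_1(Δz) = -1371.0278 / 1704.8333 = -0.804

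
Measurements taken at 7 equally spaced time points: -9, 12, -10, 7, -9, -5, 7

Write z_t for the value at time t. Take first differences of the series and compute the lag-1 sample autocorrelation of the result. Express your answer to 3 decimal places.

First differences Δz: 21, -22, 17, -16, 4, 12
Mean of differences = 2.6667
Numerator Σ(Δz_t−Δz̄)(Δz_{t+1}−Δz̄) = -1085.7778
Denominator Σ(Δz_t−Δz̄)² = 1587.3333
r_1(Δz) = -1085.7778 / 1587.3333 = -0.684

-0.684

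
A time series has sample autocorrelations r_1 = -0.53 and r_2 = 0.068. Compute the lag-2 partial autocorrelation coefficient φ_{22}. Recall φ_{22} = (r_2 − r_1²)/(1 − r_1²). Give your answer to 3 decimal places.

-0.296

φ_{22} = (r_2 − r_1²) / (1 − r_1²)
r_1² = (-0.53)² = 0.2809
Numerator = 0.068 − 0.2809 = -0.2129; denominator = 1 − 0.2809 = 0.7191
φ_{22} = -0.2129 / 0.7191 = -0.296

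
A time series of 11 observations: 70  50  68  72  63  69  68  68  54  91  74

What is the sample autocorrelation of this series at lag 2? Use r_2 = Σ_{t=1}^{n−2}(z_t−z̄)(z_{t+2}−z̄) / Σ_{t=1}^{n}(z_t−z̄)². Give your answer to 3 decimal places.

-0.136

Mean z̄ = (70 + 50 + 68 + 72 + 63 + 69 + 68 + 68 + 54 + 91 + 74)/11 = 67.9091
Numerator Σ_{t=1}^{9}(z_t−z̄)(z_{t+2}−z̄) = -153.2893
Denominator Σ(z_t−z̄)² = 1130.9091
r_2 = -153.2893 / 1130.9091 = -0.136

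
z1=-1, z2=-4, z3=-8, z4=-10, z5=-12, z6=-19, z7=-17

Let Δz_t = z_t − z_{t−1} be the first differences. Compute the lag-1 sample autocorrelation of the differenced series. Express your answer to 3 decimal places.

-0.533

First differences Δz: -3, -4, -2, -2, -7, 2
Mean of differences = -2.6667
Numerator Σ(Δz_t−Δz̄)(Δz_{t+1}−Δz̄) = -23.1111
Denominator Σ(Δz_t−Δz̄)² = 43.3333
r_1(Δz) = -23.1111 / 43.3333 = -0.533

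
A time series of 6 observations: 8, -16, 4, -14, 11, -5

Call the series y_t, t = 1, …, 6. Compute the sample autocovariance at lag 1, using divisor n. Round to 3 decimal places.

Mean ȳ = (8 − 16 + 4 − 14 + 11 − 5)/6 = -2.0000
Deviations: 10.0000, -14.0000, 6.0000, -12.0000, 13.0000, -3.0000
Σ_{t=1}^{5}(y_t−ȳ)(y_{t+1}−ȳ) = -491.0000
γ_1 = -491.0000 / 6 = -81.833

-81.833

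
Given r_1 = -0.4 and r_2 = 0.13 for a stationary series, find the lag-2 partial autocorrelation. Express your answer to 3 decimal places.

-0.036

φ_{22} = (r_2 − r_1²) / (1 − r_1²)
r_1² = (-0.4)² = 0.16
Numerator = 0.13 − 0.1600 = -0.0300; denominator = 1 − 0.1600 = 0.8400
φ_{22} = -0.0300 / 0.8400 = -0.036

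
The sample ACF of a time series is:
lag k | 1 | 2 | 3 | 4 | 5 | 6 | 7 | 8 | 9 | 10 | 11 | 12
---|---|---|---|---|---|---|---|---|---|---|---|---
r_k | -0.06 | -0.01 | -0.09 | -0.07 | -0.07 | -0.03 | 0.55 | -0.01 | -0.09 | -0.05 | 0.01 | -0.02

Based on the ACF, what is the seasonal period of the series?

7

The largest autocorrelation is r_7 = 0.55; the remaining lags stay at or below 0.01.
The dominant spike at lag 7 indicates a seasonal period of 7.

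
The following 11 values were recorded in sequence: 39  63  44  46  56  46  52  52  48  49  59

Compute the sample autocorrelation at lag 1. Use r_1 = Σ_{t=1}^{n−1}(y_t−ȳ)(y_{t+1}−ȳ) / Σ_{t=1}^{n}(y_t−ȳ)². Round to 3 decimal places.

-0.539

Mean ȳ = (39 + 63 + 44 + 46 + 56 + 46 + 52 + 52 + 48 + 49 + 59)/11 = 50.3636
Numerator Σ_{t=1}^{10}(y_t−ȳ)(y_{t+1}−ȳ) = -262.3140
Denominator Σ(y_t−ȳ)² = 486.5455
r_1 = -262.3140 / 486.5455 = -0.539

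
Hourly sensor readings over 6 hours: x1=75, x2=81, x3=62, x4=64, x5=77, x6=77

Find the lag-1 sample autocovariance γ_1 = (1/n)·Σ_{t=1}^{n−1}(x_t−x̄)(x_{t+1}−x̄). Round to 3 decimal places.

0.704

Mean x̄ = (75 + 81 + 62 + 64 + 77 + 77)/6 = 72.6667
Σ_{t=1}^{5}(x_t−x̄)(x_{t+1}−x̄) = 4.2222
γ_1 = 4.2222 / 6 = 0.704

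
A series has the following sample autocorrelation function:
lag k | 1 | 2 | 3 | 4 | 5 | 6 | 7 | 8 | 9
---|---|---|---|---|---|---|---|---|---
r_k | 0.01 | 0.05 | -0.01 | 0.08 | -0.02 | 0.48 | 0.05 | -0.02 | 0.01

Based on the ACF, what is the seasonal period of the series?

The largest autocorrelation is r_6 = 0.48; the remaining lags stay at or below 0.08.
The dominant spike at lag 6 indicates a seasonal period of 6.

6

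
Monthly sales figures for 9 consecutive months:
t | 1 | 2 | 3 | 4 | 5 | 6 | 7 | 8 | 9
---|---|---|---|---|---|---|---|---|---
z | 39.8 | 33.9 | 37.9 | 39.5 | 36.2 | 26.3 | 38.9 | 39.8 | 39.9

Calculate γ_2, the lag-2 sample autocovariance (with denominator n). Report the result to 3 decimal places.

-6.582

Mean z̄ = (39.8 + 33.9 + 37.9 + 39.5 + 36.2 + 26.3 + 38.9 + 39.8 + 39.9)/9 = 36.9111
Σ_{t=1}^{7}(z_t−z̄)(z_{t+2}−z̄) = -59.2369
γ_2 = -59.2369 / 9 = -6.582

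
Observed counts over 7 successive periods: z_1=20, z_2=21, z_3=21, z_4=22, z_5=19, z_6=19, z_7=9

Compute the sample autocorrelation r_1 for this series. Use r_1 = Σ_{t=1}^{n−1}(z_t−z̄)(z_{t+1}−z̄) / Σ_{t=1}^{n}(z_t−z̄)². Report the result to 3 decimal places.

0.119

Mean z̄ = (20 + 21 + 21 + 22 + 19 + 19 + 9)/7 = 18.7143
Deviations from mean: 1.2857, 2.2857, 2.2857, 3.2857, 0.2857, 0.2857, -9.7143
Numerator Σ_{t=1}^{6}(z_t−z̄)(z_{t+1}−z̄) = 13.9184
Denominator Σ(z_t−z̄)² = 117.4286
r_1 = 13.9184 / 117.4286 = 0.119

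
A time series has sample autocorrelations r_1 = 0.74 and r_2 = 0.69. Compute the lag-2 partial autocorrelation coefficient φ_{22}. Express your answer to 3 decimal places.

0.315

φ_{22} = (r_2 − r_1²) / (1 − r_1²)
r_1² = (0.74)² = 0.5476
Numerator = 0.69 − 0.5476 = 0.1424; denominator = 1 − 0.5476 = 0.4524
φ_{22} = 0.1424 / 0.4524 = 0.315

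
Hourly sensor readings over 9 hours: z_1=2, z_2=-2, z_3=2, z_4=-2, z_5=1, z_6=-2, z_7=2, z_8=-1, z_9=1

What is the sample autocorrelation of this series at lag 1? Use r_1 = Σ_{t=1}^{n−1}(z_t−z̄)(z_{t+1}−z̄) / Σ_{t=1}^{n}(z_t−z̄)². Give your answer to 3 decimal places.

-0.848

Mean z̄ = (2 − 2 + 2 − 2 + 1 − 2 + 2 − 1 + 1)/9 = 0.1111
Numerator Σ_{t=1}^{8}(z_t−z̄)(z_{t+1}−z̄) = -22.7901
Denominator Σ(z_t−z̄)² = 26.8889
r_1 = -22.7901 / 26.8889 = -0.848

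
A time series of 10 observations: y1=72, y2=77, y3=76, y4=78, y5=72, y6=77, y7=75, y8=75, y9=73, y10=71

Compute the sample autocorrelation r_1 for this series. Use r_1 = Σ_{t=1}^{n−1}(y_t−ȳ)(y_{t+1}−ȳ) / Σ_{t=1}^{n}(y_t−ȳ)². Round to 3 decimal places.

-0.128

Mean ȳ = (72 + 77 + 76 + 78 + 72 + 77 + 75 + 75 + 73 + 71)/10 = 74.6000
Numerator Σ_{t=1}^{9}(y_t−ȳ)(y_{t+1}−ȳ) = -6.9600
Denominator Σ(y_t−ȳ)² = 54.4000
r_1 = -6.9600 / 54.4000 = -0.128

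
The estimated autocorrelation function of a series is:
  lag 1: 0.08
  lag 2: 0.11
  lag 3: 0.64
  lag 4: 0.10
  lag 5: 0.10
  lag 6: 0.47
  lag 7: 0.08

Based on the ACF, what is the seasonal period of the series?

3

The largest autocorrelation is r_3 = 0.64, with a weaker echo at lag 6 (0.47); the remaining lags stay at or below 0.11.
The dominant spike at lag 3 indicates a seasonal period of 3.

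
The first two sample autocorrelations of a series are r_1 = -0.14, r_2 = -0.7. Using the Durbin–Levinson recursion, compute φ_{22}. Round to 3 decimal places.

φ_{22} = (r_2 − r_1²) / (1 − r_1²)
r_1² = (-0.14)² = 0.0196
Numerator = -0.7 − 0.0196 = -0.7196; denominator = 1 − 0.0196 = 0.9804
φ_{22} = -0.7196 / 0.9804 = -0.734

-0.734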